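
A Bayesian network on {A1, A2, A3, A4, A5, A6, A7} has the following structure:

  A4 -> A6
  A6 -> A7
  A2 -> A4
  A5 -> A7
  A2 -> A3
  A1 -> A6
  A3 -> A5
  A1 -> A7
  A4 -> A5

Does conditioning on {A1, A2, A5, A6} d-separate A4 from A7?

Yes

There are 4 undirected paths between A4 and A7; checking each against the conditioning set {A1, A2, A5, A6}:
Path 1: A4 → A6 ← A1 → A7
  A1 is a fork here and A1 is conditioned on, so the path is blocked at A1.
Path 2: A4 → A6 → A7
  A6 is a chain here and A6 is conditioned on, so the path is blocked at A6.
Path 3: A4 ← A2 → A3 → A5 → A7
  A2 is a fork here and A2 is conditioned on, so the path is blocked at A2.
Path 4: A4 → A5 → A7
  A5 is a chain here and A5 is conditioned on, so the path is blocked at A5.
Every path is blocked, so A4 and A7 are d-separated given {A1, A2, A5, A6}.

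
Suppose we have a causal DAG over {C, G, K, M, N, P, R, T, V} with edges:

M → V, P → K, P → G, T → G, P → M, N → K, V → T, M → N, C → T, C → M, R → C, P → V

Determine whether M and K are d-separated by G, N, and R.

6 paths connect M and K; each must be blocked for d-separation to hold:
Path 1: M ← C → T → G ← P → K
  C is a fork and C is not conditioned on; T is a chain and T is not conditioned on; G is a collider and G is conditioned on, which opens it; P is a fork and P is not conditioned on — no node blocks this path, so it is active.
Path 2: M ← C → T ← V ← P → K
  C is a fork and C is not conditioned on; T is a collider and its descendant G is conditioned on, which opens it; V is a chain and V is not conditioned on; P is a fork and P is not conditioned on — no node blocks this path, so it is active.
Path 3: M → V ← P → K
  V is a collider and its descendant G is conditioned on, which opens it; P is a fork and P is not conditioned on — no node blocks this path, so it is active.
Path 4: M → V → T → G ← P → K
  V is a chain and V is not conditioned on; T is a chain and T is not conditioned on; G is a collider and G is conditioned on, which opens it; P is a fork and P is not conditioned on — no node blocks this path, so it is active.
Path 5: M ← P → K
  P is a fork and P is not conditioned on — no node blocks this path, so it is active.
Path 6: M → N → K
  N is a chain here and N is conditioned on, so the path is blocked at N.
Because an active path exists, M and K are not d-separated.

No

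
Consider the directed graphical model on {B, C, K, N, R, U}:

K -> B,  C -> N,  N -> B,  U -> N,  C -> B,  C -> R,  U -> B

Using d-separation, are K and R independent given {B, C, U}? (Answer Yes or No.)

Yes — K and R are d-separated given {B, C, U}.

We examine all 3 paths between K and R:
  1. K → B ← N ← C → R — B:collider[open]; N:chain[open]; C:fork[blocks] ⇒ blocked
  2. K → B ← U → N ← C → R — B:collider[open]; U:fork[blocks]; N:collider[open]; C:fork[blocks] ⇒ blocked
  3. K → B ← C → R — B:collider[open]; C:fork[blocks] ⇒ blocked
Every path is blocked, so K and R are d-separated given {B, C, U}.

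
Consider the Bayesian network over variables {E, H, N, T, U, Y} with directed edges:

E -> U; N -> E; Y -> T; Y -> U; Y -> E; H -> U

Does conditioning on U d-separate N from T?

There are 2 undirected paths between N and T; checking each against the conditioning set {U}:
Path 1: N → E → U ← Y → T
  E is a chain and E is not conditioned on; U is a collider and U is conditioned on, which opens it; Y is a fork and Y is not conditioned on — no node blocks this path, so it is active.
Path 2: N → E ← Y → T
  E is a collider and its descendant U is conditioned on, which opens it; Y is a fork and Y is not conditioned on — no node blocks this path, so it is active.
Because an active path exists, N and T are not d-separated.

No — N and T are not d-separated given {U}.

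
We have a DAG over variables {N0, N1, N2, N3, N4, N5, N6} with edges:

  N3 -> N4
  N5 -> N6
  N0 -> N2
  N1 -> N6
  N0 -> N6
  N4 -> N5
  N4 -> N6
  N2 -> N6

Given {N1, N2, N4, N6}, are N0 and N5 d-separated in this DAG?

No

4 paths connect N0 and N5; each must be blocked for d-separation to hold:
Path 1: N0 → N6 ← N4 → N5
  N4 is a fork here and N4 is conditioned on, so the path is blocked at N4.
Path 2: N0 → N6 ← N5
  N6 is a collider and N6 is conditioned on, which opens it — no node blocks this path, so it is active.
Path 3: N0 → N2 → N6 ← N4 → N5
  N2 is a chain here and N2 is conditioned on, so the path is blocked at N2.
Path 4: N0 → N2 → N6 ← N5
  N2 is a chain here and N2 is conditioned on, so the path is blocked at N2.
Because an active path exists, N0 and N5 are not d-separated.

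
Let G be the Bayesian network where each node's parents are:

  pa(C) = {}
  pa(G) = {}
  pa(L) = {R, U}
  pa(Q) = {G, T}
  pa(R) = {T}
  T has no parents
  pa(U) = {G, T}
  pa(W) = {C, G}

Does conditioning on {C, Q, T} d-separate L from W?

No

There are 4 undirected paths between L and W; checking each against the conditioning set {C, Q, T}:
  1. L ← U ← T → Q ← G → W — U:chain[open]; T:fork[blocks]; Q:collider[open]; G:fork[open] ⇒ blocked
  2. L ← U ← G → W — U:chain[open]; G:fork[open] ⇒ active
  3. L ← R ← T → U ← G → W — R:chain[open]; T:fork[blocks]; U:collider[blocks]; G:fork[open] ⇒ blocked
  4. L ← R ← T → Q ← G → W — R:chain[open]; T:fork[blocks]; Q:collider[open]; G:fork[open] ⇒ blocked
Since the path L ← U ← G → W is active, L and W are not d-separated given {C, Q, T}.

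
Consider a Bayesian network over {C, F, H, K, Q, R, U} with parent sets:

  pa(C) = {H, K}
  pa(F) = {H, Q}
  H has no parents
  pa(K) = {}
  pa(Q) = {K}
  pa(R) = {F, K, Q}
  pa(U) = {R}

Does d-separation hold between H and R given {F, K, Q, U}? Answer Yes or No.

Yes

We examine all 6 paths between H and R:
  1. H → F ← Q → R — F:collider[open]; Q:fork[blocks] ⇒ blocked
  2. H → F ← Q ← K → R — F:collider[open]; Q:chain[blocks]; K:fork[blocks] ⇒ blocked
  3. H → F → R — F:chain[blocks] ⇒ blocked
  4. H → C ← K → Q → F → R — C:collider[blocks]; K:fork[blocks]; Q:chain[blocks]; F:chain[blocks] ⇒ blocked
  5. H → C ← K → Q → R — C:collider[blocks]; K:fork[blocks]; Q:chain[blocks] ⇒ blocked
  6. H → C ← K → R — C:collider[blocks]; K:fork[blocks] ⇒ blocked
Since every path is blocked, d-separation holds.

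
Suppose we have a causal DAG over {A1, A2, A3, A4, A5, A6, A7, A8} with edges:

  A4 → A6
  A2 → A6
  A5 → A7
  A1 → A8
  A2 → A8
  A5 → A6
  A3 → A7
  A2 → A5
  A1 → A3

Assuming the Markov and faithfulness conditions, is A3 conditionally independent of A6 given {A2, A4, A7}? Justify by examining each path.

No

4 paths connect A3 and A6; each must be blocked for d-separation to hold:
Path 1: A3 → A7 ← A5 → A6
  A7 is a collider and A7 is conditioned on, which opens it; A5 is a fork and A5 is not conditioned on — no node blocks this path, so it is active.
Path 2: A3 → A7 ← A5 ← A2 → A6
  A2 is a fork here and A2 is conditioned on, so the path is blocked at A2.
Path 3: A3 ← A1 → A8 ← A2 → A5 → A6
  A8 is a collider here and neither A8 nor any of its descendants is conditioned on, so the collider stays closed — the path is blocked at A8.
Path 4: A3 ← A1 → A8 ← A2 → A6
  A8 is a collider here and neither A8 nor any of its descendants is conditioned on, so the collider stays closed — the path is blocked at A8.
Because an active path exists, A3 and A6 are not d-separated.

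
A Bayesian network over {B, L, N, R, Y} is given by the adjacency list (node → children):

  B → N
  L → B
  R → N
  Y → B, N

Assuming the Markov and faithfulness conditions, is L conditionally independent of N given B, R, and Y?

Yes — L and N are d-separated given {B, R, Y}.

2 paths connect L and N; each must be blocked for d-separation to hold:
  1. L → B → N — B:chain[blocks] ⇒ blocked
  2. L → B ← Y → N — B:collider[open]; Y:fork[blocks] ⇒ blocked
Every path is blocked, so L and N are d-separated given {B, R, Y}.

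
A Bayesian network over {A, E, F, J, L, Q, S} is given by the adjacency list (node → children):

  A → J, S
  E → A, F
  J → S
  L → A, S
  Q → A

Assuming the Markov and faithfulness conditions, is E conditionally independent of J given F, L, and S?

No — E and J are not d-separated given {F, L, S}.

Enumerating the 3 paths from E to J and testing each for blocking by {F, L, S}:
Path 1: E → A → S ← J
  A is a chain and A is not conditioned on; S is a collider and S is conditioned on, which opens it — no node blocks this path, so it is active.
Path 2: E → A → J
  A is a chain and A is not conditioned on — no node blocks this path, so it is active.
Path 3: E → A ← L → S ← J
  L is a fork here and L is conditioned on, so the path is blocked at L.
Because an active path exists, E and J are not d-separated.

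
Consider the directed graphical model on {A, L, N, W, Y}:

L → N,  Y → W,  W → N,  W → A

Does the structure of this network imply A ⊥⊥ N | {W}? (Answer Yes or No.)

Only one path connects A and N:
  1. A ← W → N — W:fork[blocks] ⇒ blocked
All paths are blocked; A ⊥ N | {W} holds.

Yes — A and N are d-separated given {W}.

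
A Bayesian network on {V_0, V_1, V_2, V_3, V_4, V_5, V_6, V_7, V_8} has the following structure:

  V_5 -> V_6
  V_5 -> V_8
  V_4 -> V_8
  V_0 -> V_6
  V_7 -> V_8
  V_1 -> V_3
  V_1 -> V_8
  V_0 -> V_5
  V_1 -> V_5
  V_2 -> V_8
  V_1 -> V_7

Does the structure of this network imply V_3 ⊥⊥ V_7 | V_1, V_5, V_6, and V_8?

Yes

3 paths connect V_3 and V_7; each must be blocked for d-separation to hold:
Path 1: V_3 ← V_1 → V_8 ← V_7
  V_1 is a fork here and V_1 is conditioned on, so the path is blocked at V_1.
Path 2: V_3 ← V_1 → V_7
  V_1 is a fork here and V_1 is conditioned on, so the path is blocked at V_1.
Path 3: V_3 ← V_1 → V_5 → V_8 ← V_7
  V_1 is a fork here and V_1 is conditioned on, so the path is blocked at V_1.
Since every path is blocked, d-separation holds.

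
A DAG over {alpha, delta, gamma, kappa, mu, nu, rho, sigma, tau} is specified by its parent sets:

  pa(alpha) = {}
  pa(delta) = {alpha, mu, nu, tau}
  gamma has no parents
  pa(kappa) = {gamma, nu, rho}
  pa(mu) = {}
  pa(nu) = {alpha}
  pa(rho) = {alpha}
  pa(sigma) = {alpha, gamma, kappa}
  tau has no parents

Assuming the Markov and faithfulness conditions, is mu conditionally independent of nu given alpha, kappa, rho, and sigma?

Enumerating the 5 paths from mu to nu and testing each for blocking by {alpha, kappa, rho, sigma}:
Path 1: mu → delta ← nu
  delta is a collider here and neither delta nor any of its descendants is conditioned on, so the collider stays closed — the path is blocked at delta.
Path 2: mu → delta ← alpha → sigma ← kappa ← nu
  delta is a collider here and neither delta nor any of its descendants is conditioned on, so the collider stays closed — the path is blocked at delta.
Path 3: mu → delta ← alpha → sigma ← gamma → kappa ← nu
  delta is a collider here and neither delta nor any of its descendants is conditioned on, so the collider stays closed — the path is blocked at delta.
Path 4: mu → delta ← alpha → nu
  delta is a collider here and neither delta nor any of its descendants is conditioned on, so the collider stays closed — the path is blocked at delta.
Path 5: mu → delta ← alpha → rho → kappa ← nu
  delta is a collider here and neither delta nor any of its descendants is conditioned on, so the collider stays closed — the path is blocked at delta.
Since every path is blocked, d-separation holds.

Yes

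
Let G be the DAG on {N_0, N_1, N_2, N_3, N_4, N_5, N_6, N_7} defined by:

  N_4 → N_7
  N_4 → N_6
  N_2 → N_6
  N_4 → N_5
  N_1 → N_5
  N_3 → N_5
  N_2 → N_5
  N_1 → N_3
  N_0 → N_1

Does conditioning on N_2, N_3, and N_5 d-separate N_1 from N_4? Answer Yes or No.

No

Enumerating the 4 paths from N_1 to N_4 and testing each for blocking by {N_2, N_3, N_5}:
Path 1: N_1 → N_5 ← N_4
  N_5 is a collider and N_5 is conditioned on, which opens it — no node blocks this path, so it is active.
Path 2: N_1 → N_5 ← N_2 → N_6 ← N_4
  N_2 is a fork here and N_2 is conditioned on, so the path is blocked at N_2.
Path 3: N_1 → N_3 → N_5 ← N_4
  N_3 is a chain here and N_3 is conditioned on, so the path is blocked at N_3.
Path 4: N_1 → N_3 → N_5 ← N_2 → N_6 ← N_4
  N_3 is a chain here and N_3 is conditioned on, so the path is blocked at N_3.
At least one path is unblocked, so d-separation fails.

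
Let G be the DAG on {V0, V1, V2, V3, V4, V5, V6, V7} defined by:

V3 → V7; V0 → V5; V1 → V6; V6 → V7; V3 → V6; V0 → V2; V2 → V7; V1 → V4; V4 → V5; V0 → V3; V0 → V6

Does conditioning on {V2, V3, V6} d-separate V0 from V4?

No — V0 and V4 are not d-separated given {V2, V3, V6}.

We examine all 6 paths between V0 and V4:
Path 1: V0 → V3 → V7 ← V6 ← V1 → V4
  V3 is a chain here and V3 is conditioned on, so the path is blocked at V3.
Path 2: V0 → V3 → V6 ← V1 → V4
  V3 is a chain here and V3 is conditioned on, so the path is blocked at V3.
Path 3: V0 → V5 ← V4
  V5 is a collider here and neither V5 nor any of its descendants is conditioned on, so the collider stays closed — the path is blocked at V5.
Path 4: V0 → V2 → V7 ← V3 → V6 ← V1 → V4
  V2 is a chain here and V2 is conditioned on, so the path is blocked at V2.
Path 5: V0 → V2 → V7 ← V6 ← V1 → V4
  V2 is a chain here and V2 is conditioned on, so the path is blocked at V2.
Path 6: V0 → V6 ← V1 → V4
  V6 is a collider and V6 is conditioned on, which opens it; V1 is a fork and V1 is not conditioned on — no node blocks this path, so it is active.
Because an active path exists, V0 and V4 are not d-separated.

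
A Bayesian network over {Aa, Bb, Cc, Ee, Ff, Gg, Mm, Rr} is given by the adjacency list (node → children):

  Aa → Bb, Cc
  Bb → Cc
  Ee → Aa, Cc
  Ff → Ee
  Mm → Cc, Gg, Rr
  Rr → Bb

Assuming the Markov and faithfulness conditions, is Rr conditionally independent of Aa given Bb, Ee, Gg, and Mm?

There are 6 undirected paths between Rr and Aa; checking each against the conditioning set {Bb, Ee, Gg, Mm}:
Path 1: Rr → Bb ← Aa
  Bb is a collider and Bb is conditioned on, which opens it — no node blocks this path, so it is active.
Path 2: Rr → Bb → Cc ← Ee → Aa
  Bb is a chain here and Bb is conditioned on, so the path is blocked at Bb.
Path 3: Rr → Bb → Cc ← Aa
  Bb is a chain here and Bb is conditioned on, so the path is blocked at Bb.
Path 4: Rr ← Mm → Cc ← Bb ← Aa
  Mm is a fork here and Mm is conditioned on, so the path is blocked at Mm.
Path 5: Rr ← Mm → Cc ← Ee → Aa
  Mm is a fork here and Mm is conditioned on, so the path is blocked at Mm.
Path 6: Rr ← Mm → Cc ← Aa
  Mm is a fork here and Mm is conditioned on, so the path is blocked at Mm.
Since the path Rr → Bb ← Aa is active, Rr and Aa are not d-separated given {Bb, Ee, Gg, Mm}.

No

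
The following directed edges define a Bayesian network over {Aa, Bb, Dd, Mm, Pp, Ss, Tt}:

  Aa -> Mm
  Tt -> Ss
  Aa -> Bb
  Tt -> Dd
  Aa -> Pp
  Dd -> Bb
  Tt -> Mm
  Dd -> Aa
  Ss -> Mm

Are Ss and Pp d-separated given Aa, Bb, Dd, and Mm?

We examine all 6 paths between Ss and Pp:
Path 1: Ss → Mm ← Tt → Dd → Bb ← Aa → Pp
  Dd is a chain here and Dd is conditioned on, so the path is blocked at Dd.
Path 2: Ss → Mm ← Tt → Dd → Aa → Pp
  Dd is a chain here and Dd is conditioned on, so the path is blocked at Dd.
Path 3: Ss → Mm ← Aa → Pp
  Aa is a fork here and Aa is conditioned on, so the path is blocked at Aa.
Path 4: Ss ← Tt → Mm ← Aa → Pp
  Aa is a fork here and Aa is conditioned on, so the path is blocked at Aa.
Path 5: Ss ← Tt → Dd → Bb ← Aa → Pp
  Dd is a chain here and Dd is conditioned on, so the path is blocked at Dd.
Path 6: Ss ← Tt → Dd → Aa → Pp
  Dd is a chain here and Dd is conditioned on, so the path is blocked at Dd.
Since every path is blocked, d-separation holds.

Yes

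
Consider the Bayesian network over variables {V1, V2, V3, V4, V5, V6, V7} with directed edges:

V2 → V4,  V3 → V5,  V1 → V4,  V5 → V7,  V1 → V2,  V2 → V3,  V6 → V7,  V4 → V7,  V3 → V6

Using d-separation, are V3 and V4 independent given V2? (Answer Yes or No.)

4 paths connect V3 and V4; each must be blocked for d-separation to hold:
Path 1: V3 → V6 → V7 ← V4
  V7 is a collider here and neither V7 nor any of its descendants is conditioned on, so the collider stays closed — the path is blocked at V7.
Path 2: V3 → V5 → V7 ← V4
  V7 is a collider here and neither V7 nor any of its descendants is conditioned on, so the collider stays closed — the path is blocked at V7.
Path 3: V3 ← V2 → V4
  V2 is a fork here and V2 is conditioned on, so the path is blocked at V2.
Path 4: V3 ← V2 ← V1 → V4
  V2 is a chain here and V2 is conditioned on, so the path is blocked at V2.
All paths are blocked; V3 ⊥ V4 | {V2} holds.

Yes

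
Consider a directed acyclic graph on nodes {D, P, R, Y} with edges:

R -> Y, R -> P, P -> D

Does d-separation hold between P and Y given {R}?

Yes

Only one path connects P and Y:
Path 1: P ← R → Y
  R is a fork here and R is conditioned on, so the path is blocked at R.
Since every path is blocked, d-separation holds.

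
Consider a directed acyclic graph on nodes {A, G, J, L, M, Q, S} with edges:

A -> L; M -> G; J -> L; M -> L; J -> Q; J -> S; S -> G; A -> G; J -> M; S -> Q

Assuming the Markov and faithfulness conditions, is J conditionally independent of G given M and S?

6 paths connect J and G; each must be blocked for d-separation to hold:
  1. J → M → L ← A → G — M:chain[blocks]; L:collider[blocks]; A:fork[open] ⇒ blocked
  2. J → M → G — M:chain[blocks] ⇒ blocked
  3. J → Q ← S → G — Q:collider[blocks]; S:fork[blocks] ⇒ blocked
  4. J → L ← M → G — L:collider[blocks]; M:fork[blocks] ⇒ blocked
  5. J → L ← A → G — L:collider[blocks]; A:fork[open] ⇒ blocked
  6. J → S → G — S:chain[blocks] ⇒ blocked
Every path is blocked, so J and G are d-separated given {M, S}.

Yes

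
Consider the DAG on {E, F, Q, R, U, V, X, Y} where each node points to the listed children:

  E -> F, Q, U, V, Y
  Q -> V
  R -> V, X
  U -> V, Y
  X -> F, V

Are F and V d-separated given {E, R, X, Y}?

We examine all 6 paths between F and V:
Path 1: F ← X ← R → V
  X is a chain here and X is conditioned on, so the path is blocked at X.
Path 2: F ← X → V
  X is a fork here and X is conditioned on, so the path is blocked at X.
Path 3: F ← E → U → V
  E is a fork here and E is conditioned on, so the path is blocked at E.
Path 4: F ← E → Y ← U → V
  E is a fork here and E is conditioned on, so the path is blocked at E.
Path 5: F ← E → V
  E is a fork here and E is conditioned on, so the path is blocked at E.
Path 6: F ← E → Q → V
  E is a fork here and E is conditioned on, so the path is blocked at E.
All paths are blocked; F ⊥ V | {E, R, X, Y} holds.

Yes — F and V are d-separated given {E, R, X, Y}.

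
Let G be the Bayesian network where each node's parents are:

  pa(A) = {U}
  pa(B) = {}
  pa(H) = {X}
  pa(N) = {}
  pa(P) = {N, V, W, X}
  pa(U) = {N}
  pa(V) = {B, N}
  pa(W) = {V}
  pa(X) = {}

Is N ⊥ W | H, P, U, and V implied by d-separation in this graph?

No

4 paths connect N and W; each must be blocked for d-separation to hold:
Path 1: N → P ← W
  P is a collider and P is conditioned on, which opens it — no node blocks this path, so it is active.
Path 2: N → P ← V → W
  V is a fork here and V is conditioned on, so the path is blocked at V.
Path 3: N → V → W
  V is a chain here and V is conditioned on, so the path is blocked at V.
Path 4: N → V → P ← W
  V is a chain here and V is conditioned on, so the path is blocked at V.
At least one path is unblocked, so d-separation fails.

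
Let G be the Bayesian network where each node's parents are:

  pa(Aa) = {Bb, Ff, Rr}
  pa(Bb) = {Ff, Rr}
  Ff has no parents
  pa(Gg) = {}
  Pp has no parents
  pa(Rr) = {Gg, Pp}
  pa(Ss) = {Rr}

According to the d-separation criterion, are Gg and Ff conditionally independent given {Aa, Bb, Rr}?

We examine all 4 paths between Gg and Ff:
Path 1: Gg → Rr → Aa ← Ff
  Rr is a chain here and Rr is conditioned on, so the path is blocked at Rr.
Path 2: Gg → Rr → Aa ← Bb ← Ff
  Rr is a chain here and Rr is conditioned on, so the path is blocked at Rr.
Path 3: Gg → Rr → Bb ← Ff
  Rr is a chain here and Rr is conditioned on, so the path is blocked at Rr.
Path 4: Gg → Rr → Bb → Aa ← Ff
  Rr is a chain here and Rr is conditioned on, so the path is blocked at Rr.
Since every path is blocked, d-separation holds.

Yes — Gg and Ff are d-separated given {Aa, Bb, Rr}.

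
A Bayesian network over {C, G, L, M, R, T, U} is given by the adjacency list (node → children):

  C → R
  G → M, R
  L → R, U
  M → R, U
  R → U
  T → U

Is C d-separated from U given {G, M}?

No

Enumerating the 4 paths from C to U and testing each for blocking by {G, M}:
  1. C → R ← G → M → U — R:collider[blocks]; G:fork[blocks]; M:chain[blocks] ⇒ blocked
  2. C → R → U — R:chain[open] ⇒ active
  3. C → R ← M → U — R:collider[blocks]; M:fork[blocks] ⇒ blocked
  4. C → R ← L → U — R:collider[blocks]; L:fork[open] ⇒ blocked
Since the path C → R → U is active, C and U are not d-separated given {G, M}.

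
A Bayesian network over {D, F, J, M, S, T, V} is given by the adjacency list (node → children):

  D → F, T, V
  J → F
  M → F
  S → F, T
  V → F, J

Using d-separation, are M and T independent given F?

Enumerating the 4 paths from M to T and testing each for blocking by {F}:
Path 1: M → F ← V ← D → T
  F is a collider and F is conditioned on, which opens it; V is a chain and V is not conditioned on; D is a fork and D is not conditioned on — no node blocks this path, so it is active.
Path 2: M → F ← S → T
  F is a collider and F is conditioned on, which opens it; S is a fork and S is not conditioned on — no node blocks this path, so it is active.
Path 3: M → F ← J ← V ← D → T
  F is a collider and F is conditioned on, which opens it; J is a chain and J is not conditioned on; V is a chain and V is not conditioned on; D is a fork and D is not conditioned on — no node blocks this path, so it is active.
Path 4: M → F ← D → T
  F is a collider and F is conditioned on, which opens it; D is a fork and D is not conditioned on — no node blocks this path, so it is active.
Because an active path exists, M and T are not d-separated.

No — M and T are not d-separated given {F}.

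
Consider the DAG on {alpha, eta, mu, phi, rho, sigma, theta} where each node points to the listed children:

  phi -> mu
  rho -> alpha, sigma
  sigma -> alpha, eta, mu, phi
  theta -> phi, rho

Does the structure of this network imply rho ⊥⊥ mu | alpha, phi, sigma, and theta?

Yes

Enumerating the 6 paths from rho to mu and testing each for blocking by {alpha, phi, sigma, theta}:
Path 1: rho → alpha ← sigma → mu
  sigma is a fork here and sigma is conditioned on, so the path is blocked at sigma.
Path 2: rho → alpha ← sigma → phi → mu
  sigma is a fork here and sigma is conditioned on, so the path is blocked at sigma.
Path 3: rho ← theta → phi → mu
  theta is a fork here and theta is conditioned on, so the path is blocked at theta.
Path 4: rho ← theta → phi ← sigma → mu
  theta is a fork here and theta is conditioned on, so the path is blocked at theta.
Path 5: rho → sigma → mu
  sigma is a chain here and sigma is conditioned on, so the path is blocked at sigma.
Path 6: rho → sigma → phi → mu
  sigma is a chain here and sigma is conditioned on, so the path is blocked at sigma.
Since every path is blocked, d-separation holds.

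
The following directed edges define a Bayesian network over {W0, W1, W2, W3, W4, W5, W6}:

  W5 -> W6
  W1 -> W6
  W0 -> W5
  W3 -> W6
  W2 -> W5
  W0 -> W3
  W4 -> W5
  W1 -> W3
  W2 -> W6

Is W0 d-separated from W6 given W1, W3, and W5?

No — W0 and W6 are not d-separated given {W1, W3, W5}.

We examine all 4 paths between W0 and W6:
  1. W0 → W5 ← W2 → W6 — W5:collider[open]; W2:fork[open] ⇒ active
  2. W0 → W5 → W6 — W5:chain[blocks] ⇒ blocked
  3. W0 → W3 ← W1 → W6 — W3:collider[open]; W1:fork[blocks] ⇒ blocked
  4. W0 → W3 → W6 — W3:chain[blocks] ⇒ blocked
Because an active path exists, W0 and W6 are not d-separated.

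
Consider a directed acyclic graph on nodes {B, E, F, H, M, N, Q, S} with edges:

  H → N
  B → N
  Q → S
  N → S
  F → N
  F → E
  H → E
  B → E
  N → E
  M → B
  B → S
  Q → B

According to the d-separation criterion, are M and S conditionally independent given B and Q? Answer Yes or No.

Yes — M and S are d-separated given {B, Q}.

We examine all 6 paths between M and S:
Path 1: M → B → N → S
  B is a chain here and B is conditioned on, so the path is blocked at B.
Path 2: M → B ← Q → S
  Q is a fork here and Q is conditioned on, so the path is blocked at Q.
Path 3: M → B → S
  B is a chain here and B is conditioned on, so the path is blocked at B.
Path 4: M → B → E ← H → N → S
  B is a chain here and B is conditioned on, so the path is blocked at B.
Path 5: M → B → E ← N → S
  B is a chain here and B is conditioned on, so the path is blocked at B.
Path 6: M → B → E ← F → N → S
  B is a chain here and B is conditioned on, so the path is blocked at B.
Since every path is blocked, d-separation holds.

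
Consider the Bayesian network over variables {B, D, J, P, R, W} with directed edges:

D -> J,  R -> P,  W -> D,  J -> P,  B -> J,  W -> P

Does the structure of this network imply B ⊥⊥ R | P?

There are 2 undirected paths between B and R; checking each against the conditioning set {P}:
Path 1: B → J → P ← R
  J is a chain and J is not conditioned on; P is a collider and P is conditioned on, which opens it — no node blocks this path, so it is active.
Path 2: B → J ← D ← W → P ← R
  J is a collider and its descendant P is conditioned on, which opens it; D is a chain and D is not conditioned on; W is a fork and W is not conditioned on; P is a collider and P is conditioned on, which opens it — no node blocks this path, so it is active.
At least one path is unblocked, so d-separation fails.

No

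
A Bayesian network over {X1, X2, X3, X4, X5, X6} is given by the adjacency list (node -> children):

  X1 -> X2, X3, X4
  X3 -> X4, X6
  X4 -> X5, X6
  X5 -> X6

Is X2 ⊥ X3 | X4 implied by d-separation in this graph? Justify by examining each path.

We examine all 4 paths between X2 and X3:
Path 1: X2 ← X1 → X3
  X1 is a fork and X1 is not conditioned on — no node blocks this path, so it is active.
Path 2: X2 ← X1 → X4 → X6 ← X3
  X4 is a chain here and X4 is conditioned on, so the path is blocked at X4.
Path 3: X2 ← X1 → X4 ← X3
  X1 is a fork and X1 is not conditioned on; X4 is a collider and X4 is conditioned on, which opens it — no node blocks this path, so it is active.
Path 4: X2 ← X1 → X4 → X5 → X6 ← X3
  X4 is a chain here and X4 is conditioned on, so the path is blocked at X4.
At least one path is unblocked, so d-separation fails.

No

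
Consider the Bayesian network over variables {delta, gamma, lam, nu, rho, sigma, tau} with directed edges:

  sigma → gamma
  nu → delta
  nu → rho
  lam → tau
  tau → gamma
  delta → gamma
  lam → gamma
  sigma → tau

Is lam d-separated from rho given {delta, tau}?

3 paths connect lam and rho; each must be blocked for d-separation to hold:
  1. lam → tau → gamma ← delta ← nu → rho — tau:chain[blocks]; gamma:collider[blocks]; delta:chain[blocks]; nu:fork[open] ⇒ blocked
  2. lam → tau ← sigma → gamma ← delta ← nu → rho — tau:collider[open]; sigma:fork[open]; gamma:collider[blocks]; delta:chain[blocks]; nu:fork[open] ⇒ blocked
  3. lam → gamma ← delta ← nu → rho — gamma:collider[blocks]; delta:chain[blocks]; nu:fork[open] ⇒ blocked
All paths are blocked; lam ⊥ rho | {delta, tau} holds.

Yes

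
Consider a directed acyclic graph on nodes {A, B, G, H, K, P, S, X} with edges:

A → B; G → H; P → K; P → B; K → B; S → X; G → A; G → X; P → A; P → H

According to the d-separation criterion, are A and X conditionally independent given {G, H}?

Yes

There are 4 undirected paths between A and X; checking each against the conditioning set {G, H}:
Path 1: A ← G → X
  G is a fork here and G is conditioned on, so the path is blocked at G.
Path 2: A → B ← K ← P → H ← G → X
  B is a collider here and neither B nor any of its descendants is conditioned on, so the collider stays closed — the path is blocked at B.
Path 3: A → B ← P → H ← G → X
  B is a collider here and neither B nor any of its descendants is conditioned on, so the collider stays closed — the path is blocked at B.
Path 4: A ← P → H ← G → X
  G is a fork here and G is conditioned on, so the path is blocked at G.
Every path is blocked, so A and X are d-separated given {G, H}.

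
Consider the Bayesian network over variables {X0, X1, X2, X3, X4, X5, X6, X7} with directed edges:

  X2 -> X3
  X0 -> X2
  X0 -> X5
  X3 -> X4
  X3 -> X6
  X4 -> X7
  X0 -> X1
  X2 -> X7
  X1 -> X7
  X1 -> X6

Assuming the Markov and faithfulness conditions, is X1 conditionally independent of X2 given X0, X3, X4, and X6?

Yes — X1 and X2 are d-separated given {X0, X3, X4, X6}.

There are 5 undirected paths between X1 and X2; checking each against the conditioning set {X0, X3, X4, X6}:
  1. X1 → X6 ← X3 ← X2 — X6:collider[open]; X3:chain[blocks] ⇒ blocked
  2. X1 → X6 ← X3 → X4 → X7 ← X2 — X6:collider[open]; X3:fork[blocks]; X4:chain[blocks]; X7:collider[blocks] ⇒ blocked
  3. X1 ← X0 → X2 — X0:fork[blocks] ⇒ blocked
  4. X1 → X7 ← X2 — X7:collider[blocks] ⇒ blocked
  5. X1 → X7 ← X4 ← X3 ← X2 — X7:collider[blocks]; X4:chain[blocks]; X3:chain[blocks] ⇒ blocked
All paths are blocked; X1 ⊥ X2 | {X0, X3, X4, X6} holds.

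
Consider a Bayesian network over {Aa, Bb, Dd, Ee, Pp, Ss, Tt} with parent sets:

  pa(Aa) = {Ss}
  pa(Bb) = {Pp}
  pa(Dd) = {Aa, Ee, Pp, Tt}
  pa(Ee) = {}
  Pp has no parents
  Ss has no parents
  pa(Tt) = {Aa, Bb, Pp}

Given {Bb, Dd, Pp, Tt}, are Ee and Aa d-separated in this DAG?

Enumerating the 4 paths from Ee to Aa and testing each for blocking by {Bb, Dd, Pp, Tt}:
  1. Ee → Dd ← Tt ← Aa — Dd:collider[open]; Tt:chain[blocks] ⇒ blocked
  2. Ee → Dd ← Pp → Tt ← Aa — Dd:collider[open]; Pp:fork[blocks]; Tt:collider[open] ⇒ blocked
  3. Ee → Dd ← Pp → Bb → Tt ← Aa — Dd:collider[open]; Pp:fork[blocks]; Bb:chain[blocks]; Tt:collider[open] ⇒ blocked
  4. Ee → Dd ← Aa — Dd:collider[open] ⇒ active
Since the path Ee → Dd ← Aa is active, Ee and Aa are not d-separated given {Bb, Dd, Pp, Tt}.

No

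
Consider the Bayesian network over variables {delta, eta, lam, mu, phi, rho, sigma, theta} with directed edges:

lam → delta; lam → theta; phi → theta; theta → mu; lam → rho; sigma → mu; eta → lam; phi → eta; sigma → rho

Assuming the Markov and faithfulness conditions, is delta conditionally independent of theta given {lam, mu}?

Yes — delta and theta are d-separated given {lam, mu}.

Enumerating the 3 paths from delta to theta and testing each for blocking by {lam, mu}:
Path 1: delta ← lam → rho ← sigma → mu ← theta
  lam is a fork here and lam is conditioned on, so the path is blocked at lam.
Path 2: delta ← lam ← eta ← phi → theta
  lam is a chain here and lam is conditioned on, so the path is blocked at lam.
Path 3: delta ← lam → theta
  lam is a fork here and lam is conditioned on, so the path is blocked at lam.
All paths are blocked; delta ⊥ theta | {lam, mu} holds.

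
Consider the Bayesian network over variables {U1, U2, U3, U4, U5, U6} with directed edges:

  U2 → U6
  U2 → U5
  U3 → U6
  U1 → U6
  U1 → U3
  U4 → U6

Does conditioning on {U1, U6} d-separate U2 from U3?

Enumerating the 2 paths from U2 to U3 and testing each for blocking by {U1, U6}:
  1. U2 → U6 ← U1 → U3 — U6:collider[open]; U1:fork[blocks] ⇒ blocked
  2. U2 → U6 ← U3 — U6:collider[open] ⇒ active
Since the path U2 → U6 ← U3 is active, U2 and U3 are not d-separated given {U1, U6}.

No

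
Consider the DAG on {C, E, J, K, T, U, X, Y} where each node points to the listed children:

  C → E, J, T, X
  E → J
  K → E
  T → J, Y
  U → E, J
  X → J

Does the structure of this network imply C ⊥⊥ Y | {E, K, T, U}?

Enumerating the 5 paths from C to Y and testing each for blocking by {E, K, T, U}:
  1. C → T → Y — T:chain[blocks] ⇒ blocked
  2. C → X → J ← T → Y — X:chain[open]; J:collider[blocks]; T:fork[blocks] ⇒ blocked
  3. C → E ← U → J ← T → Y — E:collider[open]; U:fork[blocks]; J:collider[blocks]; T:fork[blocks] ⇒ blocked
  4. C → E → J ← T → Y — E:chain[blocks]; J:collider[blocks]; T:fork[blocks] ⇒ blocked
  5. C → J ← T → Y — J:collider[blocks]; T:fork[blocks] ⇒ blocked
Every path is blocked, so C and Y are d-separated given {E, K, T, U}.

Yes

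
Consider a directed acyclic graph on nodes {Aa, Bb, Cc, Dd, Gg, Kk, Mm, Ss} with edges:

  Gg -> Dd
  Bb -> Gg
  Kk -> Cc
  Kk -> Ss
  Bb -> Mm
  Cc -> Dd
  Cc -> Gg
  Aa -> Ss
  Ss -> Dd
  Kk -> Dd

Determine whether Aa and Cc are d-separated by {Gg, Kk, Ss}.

Yes

There are 6 undirected paths between Aa and Cc; checking each against the conditioning set {Gg, Kk, Ss}:
  1. Aa → Ss ← Kk → Dd ← Gg ← Cc — Ss:collider[open]; Kk:fork[blocks]; Dd:collider[blocks]; Gg:chain[blocks] ⇒ blocked
  2. Aa → Ss ← Kk → Dd ← Cc — Ss:collider[open]; Kk:fork[blocks]; Dd:collider[blocks] ⇒ blocked
  3. Aa → Ss ← Kk → Cc — Ss:collider[open]; Kk:fork[blocks] ⇒ blocked
  4. Aa → Ss → Dd ← Gg ← Cc — Ss:chain[blocks]; Dd:collider[blocks]; Gg:chain[blocks] ⇒ blocked
  5. Aa → Ss → Dd ← Kk → Cc — Ss:chain[blocks]; Dd:collider[blocks]; Kk:fork[blocks] ⇒ blocked
  6. Aa → Ss → Dd ← Cc — Ss:chain[blocks]; Dd:collider[blocks] ⇒ blocked
Since every path is blocked, d-separation holds.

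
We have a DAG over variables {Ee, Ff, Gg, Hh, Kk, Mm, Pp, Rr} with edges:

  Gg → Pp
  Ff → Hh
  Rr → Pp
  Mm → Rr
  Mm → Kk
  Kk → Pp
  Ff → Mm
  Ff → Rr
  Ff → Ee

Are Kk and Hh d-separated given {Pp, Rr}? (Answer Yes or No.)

There are 4 undirected paths between Kk and Hh; checking each against the conditioning set {Pp, Rr}:
  1. Kk → Pp ← Rr ← Mm ← Ff → Hh — Pp:collider[open]; Rr:chain[blocks]; Mm:chain[open]; Ff:fork[open] ⇒ blocked
  2. Kk → Pp ← Rr ← Ff → Hh — Pp:collider[open]; Rr:chain[blocks]; Ff:fork[open] ⇒ blocked
  3. Kk ← Mm → Rr ← Ff → Hh — Mm:fork[open]; Rr:collider[open]; Ff:fork[open] ⇒ active
  4. Kk ← Mm ← Ff → Hh — Mm:chain[open]; Ff:fork[open] ⇒ active
Because an active path exists, Kk and Hh are not d-separated.

No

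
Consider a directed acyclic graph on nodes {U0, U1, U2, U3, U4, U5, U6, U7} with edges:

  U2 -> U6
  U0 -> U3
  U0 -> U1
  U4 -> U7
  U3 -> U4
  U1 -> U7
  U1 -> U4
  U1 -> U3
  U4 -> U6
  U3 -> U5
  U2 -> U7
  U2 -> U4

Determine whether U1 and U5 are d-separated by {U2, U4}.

No

Enumerating the 6 paths from U1 to U5 and testing each for blocking by {U2, U4}:
  1. U1 ← U0 → U3 → U5 — U0:fork[open]; U3:chain[open] ⇒ active
  2. U1 → U4 ← U3 → U5 — U4:collider[open]; U3:fork[open] ⇒ active
  3. U1 → U3 → U5 — U3:chain[open] ⇒ active
  4. U1 → U7 ← U2 → U4 ← U3 → U5 — U7:collider[blocks]; U2:fork[blocks]; U4:collider[open]; U3:fork[open] ⇒ blocked
  5. U1 → U7 ← U2 → U6 ← U4 ← U3 → U5 — U7:collider[blocks]; U2:fork[blocks]; U6:collider[blocks]; U4:chain[blocks]; U3:fork[open] ⇒ blocked
  6. U1 → U7 ← U4 ← U3 → U5 — U7:collider[blocks]; U4:chain[blocks]; U3:fork[open] ⇒ blocked
At least one path is unblocked, so d-separation fails.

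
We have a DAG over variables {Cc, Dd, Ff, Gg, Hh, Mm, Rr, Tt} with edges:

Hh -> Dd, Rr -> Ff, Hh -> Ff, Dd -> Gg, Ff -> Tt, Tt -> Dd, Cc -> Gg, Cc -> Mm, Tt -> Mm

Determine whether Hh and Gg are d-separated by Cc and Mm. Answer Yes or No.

4 paths connect Hh and Gg; each must be blocked for d-separation to hold:
Path 1: Hh → Ff → Tt → Dd → Gg
  Ff is a chain and Ff is not conditioned on; Tt is a chain and Tt is not conditioned on; Dd is a chain and Dd is not conditioned on — no node blocks this path, so it is active.
Path 2: Hh → Ff → Tt → Mm ← Cc → Gg
  Cc is a fork here and Cc is conditioned on, so the path is blocked at Cc.
Path 3: Hh → Dd → Gg
  Dd is a chain and Dd is not conditioned on — no node blocks this path, so it is active.
Path 4: Hh → Dd ← Tt → Mm ← Cc → Gg
  Dd is a collider here and neither Dd nor any of its descendants is conditioned on, so the collider stays closed — the path is blocked at Dd.
Since the path Hh → Ff → Tt → Dd → Gg is active, Hh and Gg are not d-separated given {Cc, Mm}.

No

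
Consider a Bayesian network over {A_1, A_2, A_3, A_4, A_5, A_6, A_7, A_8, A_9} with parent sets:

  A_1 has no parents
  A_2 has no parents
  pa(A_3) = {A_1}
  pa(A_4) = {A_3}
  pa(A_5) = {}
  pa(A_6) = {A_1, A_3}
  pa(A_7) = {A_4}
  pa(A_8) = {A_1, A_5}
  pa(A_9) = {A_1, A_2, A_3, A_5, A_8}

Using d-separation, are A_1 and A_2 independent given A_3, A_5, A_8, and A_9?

There are 5 undirected paths between A_1 and A_2; checking each against the conditioning set {A_3, A_5, A_8, A_9}:
Path 1: A_1 → A_3 → A_9 ← A_2
  A_3 is a chain here and A_3 is conditioned on, so the path is blocked at A_3.
Path 2: A_1 → A_8 ← A_5 → A_9 ← A_2
  A_5 is a fork here and A_5 is conditioned on, so the path is blocked at A_5.
Path 3: A_1 → A_8 → A_9 ← A_2
  A_8 is a chain here and A_8 is conditioned on, so the path is blocked at A_8.
Path 4: A_1 → A_6 ← A_3 → A_9 ← A_2
  A_6 is a collider here and neither A_6 nor any of its descendants is conditioned on, so the collider stays closed — the path is blocked at A_6.
Path 5: A_1 → A_9 ← A_2
  A_9 is a collider and A_9 is conditioned on, which opens it — no node blocks this path, so it is active.
Since the path A_1 → A_9 ← A_2 is active, A_1 and A_2 are not d-separated given {A_3, A_5, A_8, A_9}.

No — A_1 and A_2 are not d-separated given {A_3, A_5, A_8, A_9}.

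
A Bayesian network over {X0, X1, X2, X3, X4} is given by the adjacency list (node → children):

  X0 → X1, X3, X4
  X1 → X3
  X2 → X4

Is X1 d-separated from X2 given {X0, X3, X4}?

Yes

2 paths connect X1 and X2; each must be blocked for d-separation to hold:
Path 1: X1 → X3 ← X0 → X4 ← X2
  X0 is a fork here and X0 is conditioned on, so the path is blocked at X0.
Path 2: X1 ← X0 → X4 ← X2
  X0 is a fork here and X0 is conditioned on, so the path is blocked at X0.
Since every path is blocked, d-separation holds.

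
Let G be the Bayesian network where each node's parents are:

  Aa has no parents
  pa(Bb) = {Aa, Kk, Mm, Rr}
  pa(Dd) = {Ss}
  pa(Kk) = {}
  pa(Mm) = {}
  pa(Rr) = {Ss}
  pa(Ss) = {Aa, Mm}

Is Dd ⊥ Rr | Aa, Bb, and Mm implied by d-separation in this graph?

We examine all 3 paths between Dd and Rr:
Path 1: Dd ← Ss ← Aa → Bb ← Rr
  Aa is a fork here and Aa is conditioned on, so the path is blocked at Aa.
Path 2: Dd ← Ss ← Mm → Bb ← Rr
  Mm is a fork here and Mm is conditioned on, so the path is blocked at Mm.
Path 3: Dd ← Ss → Rr
  Ss is a fork and Ss is not conditioned on — no node blocks this path, so it is active.
At least one path is unblocked, so d-separation fails.

No — Dd and Rr are not d-separated given {Aa, Bb, Mm}.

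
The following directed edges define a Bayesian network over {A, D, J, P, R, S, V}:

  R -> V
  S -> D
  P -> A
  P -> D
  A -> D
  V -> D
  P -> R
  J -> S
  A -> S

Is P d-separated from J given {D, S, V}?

No

6 paths connect P and J; each must be blocked for d-separation to hold:
Path 1: P → R → V → D ← S ← J
  V is a chain here and V is conditioned on, so the path is blocked at V.
Path 2: P → R → V → D ← A → S ← J
  V is a chain here and V is conditioned on, so the path is blocked at V.
Path 3: P → D ← S ← J
  S is a chain here and S is conditioned on, so the path is blocked at S.
Path 4: P → D ← A → S ← J
  D is a collider and D is conditioned on, which opens it; A is a fork and A is not conditioned on; S is a collider and S is conditioned on, which opens it — no node blocks this path, so it is active.
Path 5: P → A → S ← J
  A is a chain and A is not conditioned on; S is a collider and S is conditioned on, which opens it — no node blocks this path, so it is active.
Path 6: P → A → D ← S ← J
  S is a chain here and S is conditioned on, so the path is blocked at S.
Because an active path exists, P and J are not d-separated.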